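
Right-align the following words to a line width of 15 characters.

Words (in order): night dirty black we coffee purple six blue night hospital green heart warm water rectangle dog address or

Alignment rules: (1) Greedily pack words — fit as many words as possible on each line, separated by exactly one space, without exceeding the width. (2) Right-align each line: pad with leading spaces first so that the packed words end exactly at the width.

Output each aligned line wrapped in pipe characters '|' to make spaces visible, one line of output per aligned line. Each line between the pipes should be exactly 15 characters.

Answer: |    night dirty|
|black we coffee|
|purple six blue|
| night hospital|
|    green heart|
|     warm water|
|  rectangle dog|
|     address or|

Derivation:
Line 1: ['night', 'dirty'] (min_width=11, slack=4)
Line 2: ['black', 'we', 'coffee'] (min_width=15, slack=0)
Line 3: ['purple', 'six', 'blue'] (min_width=15, slack=0)
Line 4: ['night', 'hospital'] (min_width=14, slack=1)
Line 5: ['green', 'heart'] (min_width=11, slack=4)
Line 6: ['warm', 'water'] (min_width=10, slack=5)
Line 7: ['rectangle', 'dog'] (min_width=13, slack=2)
Line 8: ['address', 'or'] (min_width=10, slack=5)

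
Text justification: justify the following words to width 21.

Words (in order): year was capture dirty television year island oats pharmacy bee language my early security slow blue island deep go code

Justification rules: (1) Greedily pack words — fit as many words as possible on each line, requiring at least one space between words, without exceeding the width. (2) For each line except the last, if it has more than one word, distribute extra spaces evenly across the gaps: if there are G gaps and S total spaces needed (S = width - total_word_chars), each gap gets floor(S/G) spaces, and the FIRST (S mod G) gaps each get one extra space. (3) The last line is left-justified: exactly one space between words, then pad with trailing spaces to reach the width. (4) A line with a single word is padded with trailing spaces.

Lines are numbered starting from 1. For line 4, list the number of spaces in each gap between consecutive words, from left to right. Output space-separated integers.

Answer: 1 1 1

Derivation:
Line 1: ['year', 'was', 'capture'] (min_width=16, slack=5)
Line 2: ['dirty', 'television', 'year'] (min_width=21, slack=0)
Line 3: ['island', 'oats', 'pharmacy'] (min_width=20, slack=1)
Line 4: ['bee', 'language', 'my', 'early'] (min_width=21, slack=0)
Line 5: ['security', 'slow', 'blue'] (min_width=18, slack=3)
Line 6: ['island', 'deep', 'go', 'code'] (min_width=19, slack=2)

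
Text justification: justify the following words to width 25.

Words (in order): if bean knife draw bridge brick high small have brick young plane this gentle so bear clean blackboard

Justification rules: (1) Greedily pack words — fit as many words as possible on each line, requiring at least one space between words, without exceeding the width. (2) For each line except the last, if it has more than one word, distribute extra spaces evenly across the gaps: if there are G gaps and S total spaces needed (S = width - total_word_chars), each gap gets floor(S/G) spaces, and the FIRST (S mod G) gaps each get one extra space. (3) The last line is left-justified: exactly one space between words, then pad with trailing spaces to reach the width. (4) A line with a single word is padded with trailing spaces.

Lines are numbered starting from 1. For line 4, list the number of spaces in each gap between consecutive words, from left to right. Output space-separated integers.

Line 1: ['if', 'bean', 'knife', 'draw', 'bridge'] (min_width=25, slack=0)
Line 2: ['brick', 'high', 'small', 'have'] (min_width=21, slack=4)
Line 3: ['brick', 'young', 'plane', 'this'] (min_width=22, slack=3)
Line 4: ['gentle', 'so', 'bear', 'clean'] (min_width=20, slack=5)
Line 5: ['blackboard'] (min_width=10, slack=15)

Answer: 3 3 2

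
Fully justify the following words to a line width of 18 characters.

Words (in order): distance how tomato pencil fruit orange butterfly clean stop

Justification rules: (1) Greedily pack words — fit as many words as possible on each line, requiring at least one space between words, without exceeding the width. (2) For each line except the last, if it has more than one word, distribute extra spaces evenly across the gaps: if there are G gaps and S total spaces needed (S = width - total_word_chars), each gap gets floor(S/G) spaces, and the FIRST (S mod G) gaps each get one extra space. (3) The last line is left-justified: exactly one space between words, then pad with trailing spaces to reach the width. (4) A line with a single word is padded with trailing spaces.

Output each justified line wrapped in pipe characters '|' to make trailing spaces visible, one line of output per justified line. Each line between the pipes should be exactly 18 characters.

Answer: |distance       how|
|tomato      pencil|
|fruit       orange|
|butterfly    clean|
|stop              |

Derivation:
Line 1: ['distance', 'how'] (min_width=12, slack=6)
Line 2: ['tomato', 'pencil'] (min_width=13, slack=5)
Line 3: ['fruit', 'orange'] (min_width=12, slack=6)
Line 4: ['butterfly', 'clean'] (min_width=15, slack=3)
Line 5: ['stop'] (min_width=4, slack=14)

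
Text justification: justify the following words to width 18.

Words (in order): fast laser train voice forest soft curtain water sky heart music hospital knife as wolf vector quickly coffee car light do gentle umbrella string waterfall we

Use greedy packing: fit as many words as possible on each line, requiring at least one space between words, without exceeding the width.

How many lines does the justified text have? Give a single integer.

Line 1: ['fast', 'laser', 'train'] (min_width=16, slack=2)
Line 2: ['voice', 'forest', 'soft'] (min_width=17, slack=1)
Line 3: ['curtain', 'water', 'sky'] (min_width=17, slack=1)
Line 4: ['heart', 'music'] (min_width=11, slack=7)
Line 5: ['hospital', 'knife', 'as'] (min_width=17, slack=1)
Line 6: ['wolf', 'vector'] (min_width=11, slack=7)
Line 7: ['quickly', 'coffee', 'car'] (min_width=18, slack=0)
Line 8: ['light', 'do', 'gentle'] (min_width=15, slack=3)
Line 9: ['umbrella', 'string'] (min_width=15, slack=3)
Line 10: ['waterfall', 'we'] (min_width=12, slack=6)
Total lines: 10

Answer: 10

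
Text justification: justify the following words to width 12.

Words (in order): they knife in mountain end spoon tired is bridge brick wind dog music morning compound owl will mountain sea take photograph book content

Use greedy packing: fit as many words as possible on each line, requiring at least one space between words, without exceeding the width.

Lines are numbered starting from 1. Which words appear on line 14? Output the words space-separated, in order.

Line 1: ['they', 'knife'] (min_width=10, slack=2)
Line 2: ['in', 'mountain'] (min_width=11, slack=1)
Line 3: ['end', 'spoon'] (min_width=9, slack=3)
Line 4: ['tired', 'is'] (min_width=8, slack=4)
Line 5: ['bridge', 'brick'] (min_width=12, slack=0)
Line 6: ['wind', 'dog'] (min_width=8, slack=4)
Line 7: ['music'] (min_width=5, slack=7)
Line 8: ['morning'] (min_width=7, slack=5)
Line 9: ['compound', 'owl'] (min_width=12, slack=0)
Line 10: ['will'] (min_width=4, slack=8)
Line 11: ['mountain', 'sea'] (min_width=12, slack=0)
Line 12: ['take'] (min_width=4, slack=8)
Line 13: ['photograph'] (min_width=10, slack=2)
Line 14: ['book', 'content'] (min_width=12, slack=0)

Answer: book content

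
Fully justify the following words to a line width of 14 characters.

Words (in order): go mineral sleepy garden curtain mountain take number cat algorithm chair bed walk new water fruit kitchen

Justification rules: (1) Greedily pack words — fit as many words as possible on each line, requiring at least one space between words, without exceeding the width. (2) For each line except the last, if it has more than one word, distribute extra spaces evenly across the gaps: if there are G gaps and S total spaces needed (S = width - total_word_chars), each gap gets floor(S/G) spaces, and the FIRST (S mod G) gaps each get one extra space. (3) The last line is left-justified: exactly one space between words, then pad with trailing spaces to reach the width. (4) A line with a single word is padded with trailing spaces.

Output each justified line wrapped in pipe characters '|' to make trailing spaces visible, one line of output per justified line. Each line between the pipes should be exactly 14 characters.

Answer: |go     mineral|
|sleepy  garden|
|curtain       |
|mountain  take|
|number     cat|
|algorithm     |
|chair bed walk|
|new      water|
|fruit kitchen |

Derivation:
Line 1: ['go', 'mineral'] (min_width=10, slack=4)
Line 2: ['sleepy', 'garden'] (min_width=13, slack=1)
Line 3: ['curtain'] (min_width=7, slack=7)
Line 4: ['mountain', 'take'] (min_width=13, slack=1)
Line 5: ['number', 'cat'] (min_width=10, slack=4)
Line 6: ['algorithm'] (min_width=9, slack=5)
Line 7: ['chair', 'bed', 'walk'] (min_width=14, slack=0)
Line 8: ['new', 'water'] (min_width=9, slack=5)
Line 9: ['fruit', 'kitchen'] (min_width=13, slack=1)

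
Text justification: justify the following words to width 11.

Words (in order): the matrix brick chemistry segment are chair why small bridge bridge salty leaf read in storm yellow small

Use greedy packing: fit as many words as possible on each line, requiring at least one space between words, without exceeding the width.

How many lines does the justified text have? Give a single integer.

Line 1: ['the', 'matrix'] (min_width=10, slack=1)
Line 2: ['brick'] (min_width=5, slack=6)
Line 3: ['chemistry'] (min_width=9, slack=2)
Line 4: ['segment', 'are'] (min_width=11, slack=0)
Line 5: ['chair', 'why'] (min_width=9, slack=2)
Line 6: ['small'] (min_width=5, slack=6)
Line 7: ['bridge'] (min_width=6, slack=5)
Line 8: ['bridge'] (min_width=6, slack=5)
Line 9: ['salty', 'leaf'] (min_width=10, slack=1)
Line 10: ['read', 'in'] (min_width=7, slack=4)
Line 11: ['storm'] (min_width=5, slack=6)
Line 12: ['yellow'] (min_width=6, slack=5)
Line 13: ['small'] (min_width=5, slack=6)
Total lines: 13

Answer: 13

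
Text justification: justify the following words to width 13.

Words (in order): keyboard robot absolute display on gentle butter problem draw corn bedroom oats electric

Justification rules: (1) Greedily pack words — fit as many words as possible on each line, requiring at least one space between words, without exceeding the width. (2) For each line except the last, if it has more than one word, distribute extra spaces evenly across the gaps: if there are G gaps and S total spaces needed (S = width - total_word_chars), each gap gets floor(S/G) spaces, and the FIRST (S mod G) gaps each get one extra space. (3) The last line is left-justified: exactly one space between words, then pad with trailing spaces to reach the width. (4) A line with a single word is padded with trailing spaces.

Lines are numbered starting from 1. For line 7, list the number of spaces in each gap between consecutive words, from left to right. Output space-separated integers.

Answer: 2

Derivation:
Line 1: ['keyboard'] (min_width=8, slack=5)
Line 2: ['robot'] (min_width=5, slack=8)
Line 3: ['absolute'] (min_width=8, slack=5)
Line 4: ['display', 'on'] (min_width=10, slack=3)
Line 5: ['gentle', 'butter'] (min_width=13, slack=0)
Line 6: ['problem', 'draw'] (min_width=12, slack=1)
Line 7: ['corn', 'bedroom'] (min_width=12, slack=1)
Line 8: ['oats', 'electric'] (min_width=13, slack=0)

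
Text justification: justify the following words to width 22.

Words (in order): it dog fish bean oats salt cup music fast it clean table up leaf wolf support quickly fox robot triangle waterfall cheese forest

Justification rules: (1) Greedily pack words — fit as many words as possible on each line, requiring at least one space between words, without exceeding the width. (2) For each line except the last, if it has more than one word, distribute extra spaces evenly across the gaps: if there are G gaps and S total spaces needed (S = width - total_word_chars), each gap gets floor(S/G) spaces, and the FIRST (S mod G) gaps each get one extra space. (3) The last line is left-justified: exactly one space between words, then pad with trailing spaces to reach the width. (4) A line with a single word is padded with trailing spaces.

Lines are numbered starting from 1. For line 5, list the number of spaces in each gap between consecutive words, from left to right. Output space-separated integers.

Answer: 3 3

Derivation:
Line 1: ['it', 'dog', 'fish', 'bean', 'oats'] (min_width=21, slack=1)
Line 2: ['salt', 'cup', 'music', 'fast', 'it'] (min_width=22, slack=0)
Line 3: ['clean', 'table', 'up', 'leaf'] (min_width=19, slack=3)
Line 4: ['wolf', 'support', 'quickly'] (min_width=20, slack=2)
Line 5: ['fox', 'robot', 'triangle'] (min_width=18, slack=4)
Line 6: ['waterfall', 'cheese'] (min_width=16, slack=6)
Line 7: ['forest'] (min_width=6, slack=16)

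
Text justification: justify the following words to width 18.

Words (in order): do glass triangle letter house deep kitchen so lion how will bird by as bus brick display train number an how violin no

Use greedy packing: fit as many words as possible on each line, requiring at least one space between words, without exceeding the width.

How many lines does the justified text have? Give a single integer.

Answer: 8

Derivation:
Line 1: ['do', 'glass', 'triangle'] (min_width=17, slack=1)
Line 2: ['letter', 'house', 'deep'] (min_width=17, slack=1)
Line 3: ['kitchen', 'so', 'lion'] (min_width=15, slack=3)
Line 4: ['how', 'will', 'bird', 'by'] (min_width=16, slack=2)
Line 5: ['as', 'bus', 'brick'] (min_width=12, slack=6)
Line 6: ['display', 'train'] (min_width=13, slack=5)
Line 7: ['number', 'an', 'how'] (min_width=13, slack=5)
Line 8: ['violin', 'no'] (min_width=9, slack=9)
Total lines: 8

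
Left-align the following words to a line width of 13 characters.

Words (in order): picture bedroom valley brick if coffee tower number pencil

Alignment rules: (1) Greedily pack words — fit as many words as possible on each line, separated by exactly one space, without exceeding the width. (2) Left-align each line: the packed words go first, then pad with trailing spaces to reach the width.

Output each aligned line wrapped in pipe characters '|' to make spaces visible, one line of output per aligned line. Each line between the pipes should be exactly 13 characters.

Line 1: ['picture'] (min_width=7, slack=6)
Line 2: ['bedroom'] (min_width=7, slack=6)
Line 3: ['valley', 'brick'] (min_width=12, slack=1)
Line 4: ['if', 'coffee'] (min_width=9, slack=4)
Line 5: ['tower', 'number'] (min_width=12, slack=1)
Line 6: ['pencil'] (min_width=6, slack=7)

Answer: |picture      |
|bedroom      |
|valley brick |
|if coffee    |
|tower number |
|pencil       |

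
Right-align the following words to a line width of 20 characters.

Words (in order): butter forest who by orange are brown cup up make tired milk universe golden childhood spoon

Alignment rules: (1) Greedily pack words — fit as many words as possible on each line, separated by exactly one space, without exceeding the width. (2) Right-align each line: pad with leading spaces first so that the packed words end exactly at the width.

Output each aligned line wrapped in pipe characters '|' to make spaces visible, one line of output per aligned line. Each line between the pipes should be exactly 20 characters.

Answer: |butter forest who by|
|orange are brown cup|
|  up make tired milk|
|     universe golden|
|     childhood spoon|

Derivation:
Line 1: ['butter', 'forest', 'who', 'by'] (min_width=20, slack=0)
Line 2: ['orange', 'are', 'brown', 'cup'] (min_width=20, slack=0)
Line 3: ['up', 'make', 'tired', 'milk'] (min_width=18, slack=2)
Line 4: ['universe', 'golden'] (min_width=15, slack=5)
Line 5: ['childhood', 'spoon'] (min_width=15, slack=5)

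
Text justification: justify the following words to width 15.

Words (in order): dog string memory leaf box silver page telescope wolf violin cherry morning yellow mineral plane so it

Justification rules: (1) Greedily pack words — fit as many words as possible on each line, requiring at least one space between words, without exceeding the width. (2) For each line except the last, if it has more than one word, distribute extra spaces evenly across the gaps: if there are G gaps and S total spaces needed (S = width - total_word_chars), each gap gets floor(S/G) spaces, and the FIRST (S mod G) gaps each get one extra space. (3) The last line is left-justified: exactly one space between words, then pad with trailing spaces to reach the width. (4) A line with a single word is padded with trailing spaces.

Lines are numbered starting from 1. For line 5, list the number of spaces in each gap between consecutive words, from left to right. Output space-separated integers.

Answer: 3

Derivation:
Line 1: ['dog', 'string'] (min_width=10, slack=5)
Line 2: ['memory', 'leaf', 'box'] (min_width=15, slack=0)
Line 3: ['silver', 'page'] (min_width=11, slack=4)
Line 4: ['telescope', 'wolf'] (min_width=14, slack=1)
Line 5: ['violin', 'cherry'] (min_width=13, slack=2)
Line 6: ['morning', 'yellow'] (min_width=14, slack=1)
Line 7: ['mineral', 'plane'] (min_width=13, slack=2)
Line 8: ['so', 'it'] (min_width=5, slack=10)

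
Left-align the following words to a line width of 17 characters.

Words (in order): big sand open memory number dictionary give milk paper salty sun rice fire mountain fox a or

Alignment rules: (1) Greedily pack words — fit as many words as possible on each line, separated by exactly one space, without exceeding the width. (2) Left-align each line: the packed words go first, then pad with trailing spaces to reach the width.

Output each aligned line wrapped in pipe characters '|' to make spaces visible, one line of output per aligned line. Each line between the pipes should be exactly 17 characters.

Line 1: ['big', 'sand', 'open'] (min_width=13, slack=4)
Line 2: ['memory', 'number'] (min_width=13, slack=4)
Line 3: ['dictionary', 'give'] (min_width=15, slack=2)
Line 4: ['milk', 'paper', 'salty'] (min_width=16, slack=1)
Line 5: ['sun', 'rice', 'fire'] (min_width=13, slack=4)
Line 6: ['mountain', 'fox', 'a', 'or'] (min_width=17, slack=0)

Answer: |big sand open    |
|memory number    |
|dictionary give  |
|milk paper salty |
|sun rice fire    |
|mountain fox a or|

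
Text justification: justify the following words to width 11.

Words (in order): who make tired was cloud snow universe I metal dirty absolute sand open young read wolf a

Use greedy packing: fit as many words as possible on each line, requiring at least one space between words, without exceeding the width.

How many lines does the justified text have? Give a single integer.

Answer: 9

Derivation:
Line 1: ['who', 'make'] (min_width=8, slack=3)
Line 2: ['tired', 'was'] (min_width=9, slack=2)
Line 3: ['cloud', 'snow'] (min_width=10, slack=1)
Line 4: ['universe', 'I'] (min_width=10, slack=1)
Line 5: ['metal', 'dirty'] (min_width=11, slack=0)
Line 6: ['absolute'] (min_width=8, slack=3)
Line 7: ['sand', 'open'] (min_width=9, slack=2)
Line 8: ['young', 'read'] (min_width=10, slack=1)
Line 9: ['wolf', 'a'] (min_width=6, slack=5)
Total lines: 9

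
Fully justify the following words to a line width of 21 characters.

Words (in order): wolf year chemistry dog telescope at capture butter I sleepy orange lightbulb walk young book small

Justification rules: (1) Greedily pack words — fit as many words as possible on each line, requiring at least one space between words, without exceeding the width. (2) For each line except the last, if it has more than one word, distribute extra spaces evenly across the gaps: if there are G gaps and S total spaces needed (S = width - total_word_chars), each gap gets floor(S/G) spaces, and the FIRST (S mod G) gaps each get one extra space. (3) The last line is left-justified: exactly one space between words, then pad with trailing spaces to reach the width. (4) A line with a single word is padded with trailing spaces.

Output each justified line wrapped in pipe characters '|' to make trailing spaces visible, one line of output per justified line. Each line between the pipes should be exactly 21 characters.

Line 1: ['wolf', 'year', 'chemistry'] (min_width=19, slack=2)
Line 2: ['dog', 'telescope', 'at'] (min_width=16, slack=5)
Line 3: ['capture', 'butter', 'I'] (min_width=16, slack=5)
Line 4: ['sleepy', 'orange'] (min_width=13, slack=8)
Line 5: ['lightbulb', 'walk', 'young'] (min_width=20, slack=1)
Line 6: ['book', 'small'] (min_width=10, slack=11)

Answer: |wolf  year  chemistry|
|dog    telescope   at|
|capture    butter   I|
|sleepy         orange|
|lightbulb  walk young|
|book small           |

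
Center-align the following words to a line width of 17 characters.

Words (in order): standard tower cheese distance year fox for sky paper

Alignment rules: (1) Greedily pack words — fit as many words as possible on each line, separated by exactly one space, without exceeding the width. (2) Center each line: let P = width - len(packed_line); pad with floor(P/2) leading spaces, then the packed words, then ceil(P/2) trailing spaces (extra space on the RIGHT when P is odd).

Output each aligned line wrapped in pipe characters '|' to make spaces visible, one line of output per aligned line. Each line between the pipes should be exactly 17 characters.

Answer: | standard tower  |
| cheese distance |
|year fox for sky |
|      paper      |

Derivation:
Line 1: ['standard', 'tower'] (min_width=14, slack=3)
Line 2: ['cheese', 'distance'] (min_width=15, slack=2)
Line 3: ['year', 'fox', 'for', 'sky'] (min_width=16, slack=1)
Line 4: ['paper'] (min_width=5, slack=12)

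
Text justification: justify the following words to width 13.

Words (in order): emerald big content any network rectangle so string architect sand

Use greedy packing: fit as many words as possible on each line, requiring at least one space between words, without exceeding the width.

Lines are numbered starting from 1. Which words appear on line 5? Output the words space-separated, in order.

Answer: string

Derivation:
Line 1: ['emerald', 'big'] (min_width=11, slack=2)
Line 2: ['content', 'any'] (min_width=11, slack=2)
Line 3: ['network'] (min_width=7, slack=6)
Line 4: ['rectangle', 'so'] (min_width=12, slack=1)
Line 5: ['string'] (min_width=6, slack=7)
Line 6: ['architect'] (min_width=9, slack=4)
Line 7: ['sand'] (min_width=4, slack=9)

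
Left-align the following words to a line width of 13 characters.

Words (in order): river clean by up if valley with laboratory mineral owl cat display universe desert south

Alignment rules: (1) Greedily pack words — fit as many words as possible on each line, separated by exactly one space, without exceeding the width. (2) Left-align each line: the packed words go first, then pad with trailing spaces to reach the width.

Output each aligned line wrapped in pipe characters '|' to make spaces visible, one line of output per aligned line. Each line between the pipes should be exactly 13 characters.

Answer: |river clean  |
|by up if     |
|valley with  |
|laboratory   |
|mineral owl  |
|cat display  |
|universe     |
|desert south |

Derivation:
Line 1: ['river', 'clean'] (min_width=11, slack=2)
Line 2: ['by', 'up', 'if'] (min_width=8, slack=5)
Line 3: ['valley', 'with'] (min_width=11, slack=2)
Line 4: ['laboratory'] (min_width=10, slack=3)
Line 5: ['mineral', 'owl'] (min_width=11, slack=2)
Line 6: ['cat', 'display'] (min_width=11, slack=2)
Line 7: ['universe'] (min_width=8, slack=5)
Line 8: ['desert', 'south'] (min_width=12, slack=1)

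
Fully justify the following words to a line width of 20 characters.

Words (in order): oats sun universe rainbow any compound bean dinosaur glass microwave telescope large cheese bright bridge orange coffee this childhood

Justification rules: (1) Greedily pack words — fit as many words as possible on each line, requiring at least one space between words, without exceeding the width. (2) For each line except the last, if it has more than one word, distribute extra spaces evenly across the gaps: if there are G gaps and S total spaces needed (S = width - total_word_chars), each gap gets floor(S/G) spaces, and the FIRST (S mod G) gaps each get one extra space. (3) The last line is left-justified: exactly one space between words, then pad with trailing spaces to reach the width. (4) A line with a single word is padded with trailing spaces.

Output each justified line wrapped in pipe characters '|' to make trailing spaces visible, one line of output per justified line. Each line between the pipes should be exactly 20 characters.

Line 1: ['oats', 'sun', 'universe'] (min_width=17, slack=3)
Line 2: ['rainbow', 'any', 'compound'] (min_width=20, slack=0)
Line 3: ['bean', 'dinosaur', 'glass'] (min_width=19, slack=1)
Line 4: ['microwave', 'telescope'] (min_width=19, slack=1)
Line 5: ['large', 'cheese', 'bright'] (min_width=19, slack=1)
Line 6: ['bridge', 'orange', 'coffee'] (min_width=20, slack=0)
Line 7: ['this', 'childhood'] (min_width=14, slack=6)

Answer: |oats   sun  universe|
|rainbow any compound|
|bean  dinosaur glass|
|microwave  telescope|
|large  cheese bright|
|bridge orange coffee|
|this childhood      |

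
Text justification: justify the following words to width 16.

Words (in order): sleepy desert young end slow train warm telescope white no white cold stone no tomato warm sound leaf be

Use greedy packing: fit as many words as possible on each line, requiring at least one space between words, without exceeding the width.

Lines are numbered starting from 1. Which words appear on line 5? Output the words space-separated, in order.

Answer: no white cold

Derivation:
Line 1: ['sleepy', 'desert'] (min_width=13, slack=3)
Line 2: ['young', 'end', 'slow'] (min_width=14, slack=2)
Line 3: ['train', 'warm'] (min_width=10, slack=6)
Line 4: ['telescope', 'white'] (min_width=15, slack=1)
Line 5: ['no', 'white', 'cold'] (min_width=13, slack=3)
Line 6: ['stone', 'no', 'tomato'] (min_width=15, slack=1)
Line 7: ['warm', 'sound', 'leaf'] (min_width=15, slack=1)
Line 8: ['be'] (min_width=2, slack=14)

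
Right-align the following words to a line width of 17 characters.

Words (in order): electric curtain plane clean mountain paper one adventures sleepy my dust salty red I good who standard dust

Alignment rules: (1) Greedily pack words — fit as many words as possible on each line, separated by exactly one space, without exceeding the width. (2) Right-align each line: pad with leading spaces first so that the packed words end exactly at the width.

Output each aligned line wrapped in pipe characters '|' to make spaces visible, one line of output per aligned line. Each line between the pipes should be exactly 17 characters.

Answer: | electric curtain|
|      plane clean|
|   mountain paper|
|   one adventures|
|   sleepy my dust|
| salty red I good|
|who standard dust|

Derivation:
Line 1: ['electric', 'curtain'] (min_width=16, slack=1)
Line 2: ['plane', 'clean'] (min_width=11, slack=6)
Line 3: ['mountain', 'paper'] (min_width=14, slack=3)
Line 4: ['one', 'adventures'] (min_width=14, slack=3)
Line 5: ['sleepy', 'my', 'dust'] (min_width=14, slack=3)
Line 6: ['salty', 'red', 'I', 'good'] (min_width=16, slack=1)
Line 7: ['who', 'standard', 'dust'] (min_width=17, slack=0)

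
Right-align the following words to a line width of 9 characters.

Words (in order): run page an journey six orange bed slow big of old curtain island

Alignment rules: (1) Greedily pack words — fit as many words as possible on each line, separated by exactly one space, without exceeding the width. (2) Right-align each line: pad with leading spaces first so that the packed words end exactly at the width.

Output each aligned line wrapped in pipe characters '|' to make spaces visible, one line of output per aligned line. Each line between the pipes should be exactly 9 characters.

Line 1: ['run', 'page'] (min_width=8, slack=1)
Line 2: ['an'] (min_width=2, slack=7)
Line 3: ['journey'] (min_width=7, slack=2)
Line 4: ['six'] (min_width=3, slack=6)
Line 5: ['orange'] (min_width=6, slack=3)
Line 6: ['bed', 'slow'] (min_width=8, slack=1)
Line 7: ['big', 'of'] (min_width=6, slack=3)
Line 8: ['old'] (min_width=3, slack=6)
Line 9: ['curtain'] (min_width=7, slack=2)
Line 10: ['island'] (min_width=6, slack=3)

Answer: | run page|
|       an|
|  journey|
|      six|
|   orange|
| bed slow|
|   big of|
|      old|
|  curtain|
|   island|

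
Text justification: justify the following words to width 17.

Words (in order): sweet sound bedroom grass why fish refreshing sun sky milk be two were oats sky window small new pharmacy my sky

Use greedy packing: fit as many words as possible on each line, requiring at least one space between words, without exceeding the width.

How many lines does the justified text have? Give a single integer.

Answer: 7

Derivation:
Line 1: ['sweet', 'sound'] (min_width=11, slack=6)
Line 2: ['bedroom', 'grass', 'why'] (min_width=17, slack=0)
Line 3: ['fish', 'refreshing'] (min_width=15, slack=2)
Line 4: ['sun', 'sky', 'milk', 'be'] (min_width=15, slack=2)
Line 5: ['two', 'were', 'oats', 'sky'] (min_width=17, slack=0)
Line 6: ['window', 'small', 'new'] (min_width=16, slack=1)
Line 7: ['pharmacy', 'my', 'sky'] (min_width=15, slack=2)
Total lines: 7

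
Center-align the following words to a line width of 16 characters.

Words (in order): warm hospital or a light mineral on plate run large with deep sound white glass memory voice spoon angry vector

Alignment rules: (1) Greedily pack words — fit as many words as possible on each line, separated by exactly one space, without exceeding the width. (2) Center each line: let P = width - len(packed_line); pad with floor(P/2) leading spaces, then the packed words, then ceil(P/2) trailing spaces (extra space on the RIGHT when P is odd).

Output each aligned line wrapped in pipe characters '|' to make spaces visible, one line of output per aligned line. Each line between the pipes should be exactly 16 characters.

Answer: |warm hospital or|
|a light mineral |
|  on plate run  |
|large with deep |
|  sound white   |
|  glass memory  |
|  voice spoon   |
|  angry vector  |

Derivation:
Line 1: ['warm', 'hospital', 'or'] (min_width=16, slack=0)
Line 2: ['a', 'light', 'mineral'] (min_width=15, slack=1)
Line 3: ['on', 'plate', 'run'] (min_width=12, slack=4)
Line 4: ['large', 'with', 'deep'] (min_width=15, slack=1)
Line 5: ['sound', 'white'] (min_width=11, slack=5)
Line 6: ['glass', 'memory'] (min_width=12, slack=4)
Line 7: ['voice', 'spoon'] (min_width=11, slack=5)
Line 8: ['angry', 'vector'] (min_width=12, slack=4)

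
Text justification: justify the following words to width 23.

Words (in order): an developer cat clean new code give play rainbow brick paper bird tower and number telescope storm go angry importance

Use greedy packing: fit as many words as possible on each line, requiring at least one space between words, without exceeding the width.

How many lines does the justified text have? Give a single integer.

Line 1: ['an', 'developer', 'cat', 'clean'] (min_width=22, slack=1)
Line 2: ['new', 'code', 'give', 'play'] (min_width=18, slack=5)
Line 3: ['rainbow', 'brick', 'paper'] (min_width=19, slack=4)
Line 4: ['bird', 'tower', 'and', 'number'] (min_width=21, slack=2)
Line 5: ['telescope', 'storm', 'go'] (min_width=18, slack=5)
Line 6: ['angry', 'importance'] (min_width=16, slack=7)
Total lines: 6

Answer: 6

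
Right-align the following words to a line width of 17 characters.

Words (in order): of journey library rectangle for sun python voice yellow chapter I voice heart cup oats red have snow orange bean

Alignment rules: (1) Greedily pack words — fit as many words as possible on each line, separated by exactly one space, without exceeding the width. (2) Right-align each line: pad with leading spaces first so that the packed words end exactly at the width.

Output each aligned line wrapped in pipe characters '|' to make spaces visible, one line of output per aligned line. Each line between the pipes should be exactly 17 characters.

Line 1: ['of', 'journey'] (min_width=10, slack=7)
Line 2: ['library', 'rectangle'] (min_width=17, slack=0)
Line 3: ['for', 'sun', 'python'] (min_width=14, slack=3)
Line 4: ['voice', 'yellow'] (min_width=12, slack=5)
Line 5: ['chapter', 'I', 'voice'] (min_width=15, slack=2)
Line 6: ['heart', 'cup', 'oats'] (min_width=14, slack=3)
Line 7: ['red', 'have', 'snow'] (min_width=13, slack=4)
Line 8: ['orange', 'bean'] (min_width=11, slack=6)

Answer: |       of journey|
|library rectangle|
|   for sun python|
|     voice yellow|
|  chapter I voice|
|   heart cup oats|
|    red have snow|
|      orange bean|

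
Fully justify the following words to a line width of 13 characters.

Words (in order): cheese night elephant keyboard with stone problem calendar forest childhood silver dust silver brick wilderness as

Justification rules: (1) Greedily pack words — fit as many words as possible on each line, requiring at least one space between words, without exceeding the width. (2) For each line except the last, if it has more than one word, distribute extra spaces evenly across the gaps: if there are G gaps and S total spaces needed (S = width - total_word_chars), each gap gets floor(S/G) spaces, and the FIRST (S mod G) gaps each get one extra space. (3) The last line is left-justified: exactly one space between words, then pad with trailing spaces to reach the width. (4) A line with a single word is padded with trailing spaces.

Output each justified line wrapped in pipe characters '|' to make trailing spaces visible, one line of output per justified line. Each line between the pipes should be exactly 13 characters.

Line 1: ['cheese', 'night'] (min_width=12, slack=1)
Line 2: ['elephant'] (min_width=8, slack=5)
Line 3: ['keyboard', 'with'] (min_width=13, slack=0)
Line 4: ['stone', 'problem'] (min_width=13, slack=0)
Line 5: ['calendar'] (min_width=8, slack=5)
Line 6: ['forest'] (min_width=6, slack=7)
Line 7: ['childhood'] (min_width=9, slack=4)
Line 8: ['silver', 'dust'] (min_width=11, slack=2)
Line 9: ['silver', 'brick'] (min_width=12, slack=1)
Line 10: ['wilderness', 'as'] (min_width=13, slack=0)

Answer: |cheese  night|
|elephant     |
|keyboard with|
|stone problem|
|calendar     |
|forest       |
|childhood    |
|silver   dust|
|silver  brick|
|wilderness as|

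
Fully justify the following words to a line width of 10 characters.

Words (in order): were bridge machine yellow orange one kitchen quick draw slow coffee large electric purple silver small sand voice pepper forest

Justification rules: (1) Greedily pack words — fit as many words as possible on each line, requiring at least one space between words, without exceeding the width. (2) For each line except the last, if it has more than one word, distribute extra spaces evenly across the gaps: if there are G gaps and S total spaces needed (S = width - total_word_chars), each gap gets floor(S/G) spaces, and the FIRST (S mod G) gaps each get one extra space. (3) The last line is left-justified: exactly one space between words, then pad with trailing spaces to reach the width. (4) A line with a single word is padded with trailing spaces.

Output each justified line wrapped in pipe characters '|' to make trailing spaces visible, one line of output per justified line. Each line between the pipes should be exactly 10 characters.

Line 1: ['were'] (min_width=4, slack=6)
Line 2: ['bridge'] (min_width=6, slack=4)
Line 3: ['machine'] (min_width=7, slack=3)
Line 4: ['yellow'] (min_width=6, slack=4)
Line 5: ['orange', 'one'] (min_width=10, slack=0)
Line 6: ['kitchen'] (min_width=7, slack=3)
Line 7: ['quick', 'draw'] (min_width=10, slack=0)
Line 8: ['slow'] (min_width=4, slack=6)
Line 9: ['coffee'] (min_width=6, slack=4)
Line 10: ['large'] (min_width=5, slack=5)
Line 11: ['electric'] (min_width=8, slack=2)
Line 12: ['purple'] (min_width=6, slack=4)
Line 13: ['silver'] (min_width=6, slack=4)
Line 14: ['small', 'sand'] (min_width=10, slack=0)
Line 15: ['voice'] (min_width=5, slack=5)
Line 16: ['pepper'] (min_width=6, slack=4)
Line 17: ['forest'] (min_width=6, slack=4)

Answer: |were      |
|bridge    |
|machine   |
|yellow    |
|orange one|
|kitchen   |
|quick draw|
|slow      |
|coffee    |
|large     |
|electric  |
|purple    |
|silver    |
|small sand|
|voice     |
|pepper    |
|forest    |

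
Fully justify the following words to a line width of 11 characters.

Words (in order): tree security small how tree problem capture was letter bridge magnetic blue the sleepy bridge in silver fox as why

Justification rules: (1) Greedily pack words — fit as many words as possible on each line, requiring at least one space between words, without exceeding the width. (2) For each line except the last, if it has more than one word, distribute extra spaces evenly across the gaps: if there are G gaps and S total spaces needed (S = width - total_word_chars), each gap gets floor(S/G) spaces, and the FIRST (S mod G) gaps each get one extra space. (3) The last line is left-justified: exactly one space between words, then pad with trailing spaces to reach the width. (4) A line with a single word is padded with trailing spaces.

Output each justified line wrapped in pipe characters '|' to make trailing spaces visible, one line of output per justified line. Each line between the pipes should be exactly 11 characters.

Answer: |tree       |
|security   |
|small   how|
|tree       |
|problem    |
|capture was|
|letter     |
|bridge     |
|magnetic   |
|blue    the|
|sleepy     |
|bridge   in|
|silver  fox|
|as why     |

Derivation:
Line 1: ['tree'] (min_width=4, slack=7)
Line 2: ['security'] (min_width=8, slack=3)
Line 3: ['small', 'how'] (min_width=9, slack=2)
Line 4: ['tree'] (min_width=4, slack=7)
Line 5: ['problem'] (min_width=7, slack=4)
Line 6: ['capture', 'was'] (min_width=11, slack=0)
Line 7: ['letter'] (min_width=6, slack=5)
Line 8: ['bridge'] (min_width=6, slack=5)
Line 9: ['magnetic'] (min_width=8, slack=3)
Line 10: ['blue', 'the'] (min_width=8, slack=3)
Line 11: ['sleepy'] (min_width=6, slack=5)
Line 12: ['bridge', 'in'] (min_width=9, slack=2)
Line 13: ['silver', 'fox'] (min_width=10, slack=1)
Line 14: ['as', 'why'] (min_width=6, slack=5)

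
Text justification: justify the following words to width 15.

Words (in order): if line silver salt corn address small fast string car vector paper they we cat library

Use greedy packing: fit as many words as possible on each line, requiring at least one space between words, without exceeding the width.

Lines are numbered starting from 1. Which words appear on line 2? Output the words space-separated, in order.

Answer: salt corn

Derivation:
Line 1: ['if', 'line', 'silver'] (min_width=14, slack=1)
Line 2: ['salt', 'corn'] (min_width=9, slack=6)
Line 3: ['address', 'small'] (min_width=13, slack=2)
Line 4: ['fast', 'string', 'car'] (min_width=15, slack=0)
Line 5: ['vector', 'paper'] (min_width=12, slack=3)
Line 6: ['they', 'we', 'cat'] (min_width=11, slack=4)
Line 7: ['library'] (min_width=7, slack=8)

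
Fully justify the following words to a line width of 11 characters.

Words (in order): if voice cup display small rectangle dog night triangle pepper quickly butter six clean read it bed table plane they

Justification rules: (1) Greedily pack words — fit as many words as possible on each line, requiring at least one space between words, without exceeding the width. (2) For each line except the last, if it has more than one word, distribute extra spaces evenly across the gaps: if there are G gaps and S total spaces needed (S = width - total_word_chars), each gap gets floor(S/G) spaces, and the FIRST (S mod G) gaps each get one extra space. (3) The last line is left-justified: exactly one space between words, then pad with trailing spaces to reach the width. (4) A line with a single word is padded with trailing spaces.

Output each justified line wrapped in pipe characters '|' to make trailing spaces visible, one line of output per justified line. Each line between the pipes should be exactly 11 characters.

Answer: |if    voice|
|cup display|
|small      |
|rectangle  |
|dog   night|
|triangle   |
|pepper     |
|quickly    |
|butter  six|
|clean  read|
|it      bed|
|table plane|
|they       |

Derivation:
Line 1: ['if', 'voice'] (min_width=8, slack=3)
Line 2: ['cup', 'display'] (min_width=11, slack=0)
Line 3: ['small'] (min_width=5, slack=6)
Line 4: ['rectangle'] (min_width=9, slack=2)
Line 5: ['dog', 'night'] (min_width=9, slack=2)
Line 6: ['triangle'] (min_width=8, slack=3)
Line 7: ['pepper'] (min_width=6, slack=5)
Line 8: ['quickly'] (min_width=7, slack=4)
Line 9: ['butter', 'six'] (min_width=10, slack=1)
Line 10: ['clean', 'read'] (min_width=10, slack=1)
Line 11: ['it', 'bed'] (min_width=6, slack=5)
Line 12: ['table', 'plane'] (min_width=11, slack=0)
Line 13: ['they'] (min_width=4, slack=7)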